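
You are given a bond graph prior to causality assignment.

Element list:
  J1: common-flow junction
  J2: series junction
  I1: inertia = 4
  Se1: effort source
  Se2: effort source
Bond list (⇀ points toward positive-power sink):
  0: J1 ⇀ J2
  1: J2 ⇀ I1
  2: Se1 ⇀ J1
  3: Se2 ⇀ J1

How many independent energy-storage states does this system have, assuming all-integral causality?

#2 |J1  (source Se1 imposes e)
#3 |J1  (Se2: effort source, stroke at far end)
#0 |J2  (closing 1-jn rule on J1)
#1 |I1  (only one flow-in slot at J2)

1  (I1 all integral)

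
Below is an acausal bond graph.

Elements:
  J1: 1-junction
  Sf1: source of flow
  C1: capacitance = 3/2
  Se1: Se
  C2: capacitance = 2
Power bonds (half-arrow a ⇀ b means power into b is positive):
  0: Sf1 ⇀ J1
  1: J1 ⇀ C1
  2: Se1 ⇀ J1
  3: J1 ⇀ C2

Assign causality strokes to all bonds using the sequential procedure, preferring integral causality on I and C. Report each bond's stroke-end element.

#0 stroke at Sf1  (Sf1 (Sf) sets flow on bond)
#2 stroke at J1  (source Se1 imposes e)
#1 stroke at J1  (1-jn J1 has f-setter on 0)
#3 stroke at J1  (common-f at J1 fixed by 0)

b0 stroke→Sf1
b1 stroke→J1
b2 stroke→J1
b3 stroke→J1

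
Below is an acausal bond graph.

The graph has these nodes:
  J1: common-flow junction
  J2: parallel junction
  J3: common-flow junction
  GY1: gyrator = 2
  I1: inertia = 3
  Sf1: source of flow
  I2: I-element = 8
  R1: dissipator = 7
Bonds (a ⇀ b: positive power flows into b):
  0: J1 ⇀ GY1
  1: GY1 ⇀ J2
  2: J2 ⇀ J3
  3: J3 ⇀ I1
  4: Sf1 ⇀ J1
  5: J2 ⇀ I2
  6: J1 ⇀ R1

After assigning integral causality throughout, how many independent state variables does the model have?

2  (I1, I2 all integral)

#4 stroke at Sf1  (source Sf1 imposes f)
#0 stroke at J1  (common-f at J1 fixed by 4)
#6 stroke at J1  (common-f at J1 fixed by 4)
#1 stroke at J2  (through GY1, causality inverts; strokes same side of GY1)
#2 stroke at J3  (J2 effort already set via bond 1)
#5 stroke at I2  (common-e at J2 fixed by 1)
#3 stroke at I1  (J3 needs exactly one f-in)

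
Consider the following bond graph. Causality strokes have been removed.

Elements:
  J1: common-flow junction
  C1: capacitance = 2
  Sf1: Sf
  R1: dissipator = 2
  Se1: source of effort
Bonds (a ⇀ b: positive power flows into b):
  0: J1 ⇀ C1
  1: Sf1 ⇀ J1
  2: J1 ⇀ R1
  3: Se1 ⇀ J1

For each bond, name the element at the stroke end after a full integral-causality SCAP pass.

#1 |Sf1  (Sf1 fixes flow; stroke at Sf1)
#3 |J1  (source Se1 imposes e)
#0 |J1  (common-f at J1 fixed by 1)
#2 |J1  (J1: bond 1 brought flow, rest push out)

b0 →J1
b1 →Sf1
b2 →J1
b3 →J1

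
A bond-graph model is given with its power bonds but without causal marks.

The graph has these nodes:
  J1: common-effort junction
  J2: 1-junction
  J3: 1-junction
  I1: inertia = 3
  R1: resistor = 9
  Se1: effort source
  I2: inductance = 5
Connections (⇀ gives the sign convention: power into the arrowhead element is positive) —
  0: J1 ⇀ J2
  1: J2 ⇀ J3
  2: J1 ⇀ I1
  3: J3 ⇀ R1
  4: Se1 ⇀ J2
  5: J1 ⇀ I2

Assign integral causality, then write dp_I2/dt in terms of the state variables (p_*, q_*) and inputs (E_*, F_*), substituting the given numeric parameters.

β4 stroke→J2  (Se1 fixes effort; stroke away)
β2 stroke→I1  (I1: I, integral causality)
β5 stroke→I2  (I2: I, integral causality)
β0 stroke→J1  (J1: last free bond brings effort in)
β1 stroke→J2  (J2: bond 0 brought flow, rest push out)
β3 stroke→J3  (1-jn J3 has f-setter on 1)

dp_I2/dt = -E_Se1 - 3*p_I1 - 9*p_I2/5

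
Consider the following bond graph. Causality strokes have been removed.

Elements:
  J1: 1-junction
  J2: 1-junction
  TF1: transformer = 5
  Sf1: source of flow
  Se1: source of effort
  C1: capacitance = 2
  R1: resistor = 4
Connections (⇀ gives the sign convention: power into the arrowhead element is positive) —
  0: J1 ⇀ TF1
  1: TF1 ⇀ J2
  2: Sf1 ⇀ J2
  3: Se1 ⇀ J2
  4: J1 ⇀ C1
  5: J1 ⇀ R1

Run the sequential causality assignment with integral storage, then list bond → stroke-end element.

b0 stroke at TF1
b1 stroke at J2
b2 stroke at Sf1
b3 stroke at J2
b4 stroke at J1
b5 stroke at J1

β2 stroke→Sf1  (Sf1 (Sf) sets flow on bond)
β3 stroke→J2  (Se1 fixes effort; stroke away)
β1 stroke→J2  (1-jn J2 has f-setter on 2)
β0 stroke→TF1  (TF TF1: opposite of bond 1)
β4 stroke→J1  (J1: bond 0 brought flow, rest push out)
β5 stroke→J1  (J1 flow already set via bond 0)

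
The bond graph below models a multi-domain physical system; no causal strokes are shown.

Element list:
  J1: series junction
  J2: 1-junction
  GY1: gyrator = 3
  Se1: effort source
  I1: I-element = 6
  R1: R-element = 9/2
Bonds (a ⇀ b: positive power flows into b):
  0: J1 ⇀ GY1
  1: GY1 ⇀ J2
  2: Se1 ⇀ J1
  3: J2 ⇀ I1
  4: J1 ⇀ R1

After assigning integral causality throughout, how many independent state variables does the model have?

b2 →J1  (source Se1 imposes e)
b3 →I1  (I1 integral (f out))
b1 →J2  (J2 flow already set via bond 3)
b0 →J1  (GY GY1: same side as bond 1)
b4 →R1  (J1: last free bond brings flow in)

1  (I1 all integral)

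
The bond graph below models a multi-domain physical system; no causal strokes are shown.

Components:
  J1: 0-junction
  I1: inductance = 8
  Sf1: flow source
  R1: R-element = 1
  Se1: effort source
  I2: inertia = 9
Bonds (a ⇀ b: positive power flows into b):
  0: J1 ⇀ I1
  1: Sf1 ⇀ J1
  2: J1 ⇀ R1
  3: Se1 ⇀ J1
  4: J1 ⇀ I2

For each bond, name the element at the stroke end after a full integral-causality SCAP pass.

β1 stroke at Sf1  (Sf1 (Sf) sets flow on bond)
β3 stroke at J1  (source Se1 imposes e)
β0 stroke at I1  (0-jn J1 has e-setter on 3)
β2 stroke at R1  (common-e at J1 fixed by 3)
β4 stroke at I2  (common-e at J1 fixed by 3)

#0 |I1
#1 |Sf1
#2 |R1
#3 |J1
#4 |I2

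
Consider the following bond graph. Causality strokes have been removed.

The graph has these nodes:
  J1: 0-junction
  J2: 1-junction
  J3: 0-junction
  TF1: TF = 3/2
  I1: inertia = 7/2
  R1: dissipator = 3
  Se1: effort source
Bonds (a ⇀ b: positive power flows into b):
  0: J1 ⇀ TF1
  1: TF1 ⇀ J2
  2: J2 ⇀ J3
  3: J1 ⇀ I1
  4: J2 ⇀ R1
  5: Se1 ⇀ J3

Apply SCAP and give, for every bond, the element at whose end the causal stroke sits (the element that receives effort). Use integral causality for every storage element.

#5 |J3  (Se1 fixes effort; stroke away)
#2 |J2  (0-jn J3 has e-setter on 5)
#3 |I1  (I1 integral (f out))
#0 |J1  (J1: last free bond brings effort in)
#1 |TF1  (TF1 one-in-one-out from 0)
#4 |J2  (1-jn J2 has f-setter on 1)

β0 stroke→J1
β1 stroke→TF1
β2 stroke→J2
β3 stroke→I1
β4 stroke→J2
β5 stroke→J3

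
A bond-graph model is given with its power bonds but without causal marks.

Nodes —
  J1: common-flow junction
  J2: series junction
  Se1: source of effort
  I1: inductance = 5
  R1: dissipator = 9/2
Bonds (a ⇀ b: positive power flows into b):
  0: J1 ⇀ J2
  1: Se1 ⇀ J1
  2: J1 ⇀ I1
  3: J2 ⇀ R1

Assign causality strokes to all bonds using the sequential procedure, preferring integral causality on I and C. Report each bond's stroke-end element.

#1 stroke at J1  (Se1 (Se) sets effort on bond)
#2 stroke at I1  (prefer integral on I1)
#0 stroke at J1  (J1: bond 2 brought flow, rest push out)
#3 stroke at J2  (J2 flow already set via bond 0)

#0 stroke→J1
#1 stroke→J1
#2 stroke→I1
#3 stroke→J2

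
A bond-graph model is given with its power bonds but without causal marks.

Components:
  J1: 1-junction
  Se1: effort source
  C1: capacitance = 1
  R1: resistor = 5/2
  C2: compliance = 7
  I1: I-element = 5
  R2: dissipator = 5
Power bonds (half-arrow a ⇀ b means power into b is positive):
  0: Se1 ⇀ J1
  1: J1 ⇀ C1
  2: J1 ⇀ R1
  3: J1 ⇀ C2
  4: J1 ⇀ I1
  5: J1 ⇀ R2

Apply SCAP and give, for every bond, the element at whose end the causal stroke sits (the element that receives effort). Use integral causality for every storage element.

#0 stroke at J1  (Se1 (Se) sets effort on bond)
#1 stroke at J1  (prefer integral on C1)
#3 stroke at J1  (C2: C, integral causality)
#4 stroke at I1  (I1 outputs flow p/I1)
#2 stroke at J1  (J1: bond 4 brought flow, rest push out)
#5 stroke at J1  (J1: bond 4 brought flow, rest push out)

b0 stroke at J1
b1 stroke at J1
b2 stroke at J1
b3 stroke at J1
b4 stroke at I1
b5 stroke at J1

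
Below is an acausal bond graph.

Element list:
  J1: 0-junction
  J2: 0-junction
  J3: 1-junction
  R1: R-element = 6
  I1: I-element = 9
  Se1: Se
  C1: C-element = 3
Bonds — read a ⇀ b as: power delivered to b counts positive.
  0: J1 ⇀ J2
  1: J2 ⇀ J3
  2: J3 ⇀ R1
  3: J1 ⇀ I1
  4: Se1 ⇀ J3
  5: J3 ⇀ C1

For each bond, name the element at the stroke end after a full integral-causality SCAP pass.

bond 0 stroke at J1
bond 1 stroke at J2
bond 2 stroke at J3
bond 3 stroke at I1
bond 4 stroke at J3
bond 5 stroke at J3

bond 4 stroke→J3  (source Se1 imposes e)
bond 3 stroke→I1  (prefer integral on I1)
bond 0 stroke→J1  (J1 needs exactly one e-in)
bond 1 stroke→J2  (only one effort-in slot at J2)
bond 2 stroke→J3  (J3: bond 1 brought flow, rest push out)
bond 5 stroke→J3  (J3: bond 1 brought flow, rest push out)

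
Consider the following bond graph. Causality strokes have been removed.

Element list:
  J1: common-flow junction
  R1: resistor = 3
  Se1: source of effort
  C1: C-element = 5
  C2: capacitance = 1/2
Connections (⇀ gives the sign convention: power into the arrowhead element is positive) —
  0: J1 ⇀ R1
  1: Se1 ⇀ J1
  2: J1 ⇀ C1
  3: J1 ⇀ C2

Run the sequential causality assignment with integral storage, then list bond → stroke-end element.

#1 stroke at J1  (Se1: effort source, stroke at far end)
#2 stroke at J1  (prefer integral on C1)
#3 stroke at J1  (C2 integral (e out))
#0 stroke at R1  (J1 needs exactly one f-in)

b0 →R1
b1 →J1
b2 →J1
b3 →J1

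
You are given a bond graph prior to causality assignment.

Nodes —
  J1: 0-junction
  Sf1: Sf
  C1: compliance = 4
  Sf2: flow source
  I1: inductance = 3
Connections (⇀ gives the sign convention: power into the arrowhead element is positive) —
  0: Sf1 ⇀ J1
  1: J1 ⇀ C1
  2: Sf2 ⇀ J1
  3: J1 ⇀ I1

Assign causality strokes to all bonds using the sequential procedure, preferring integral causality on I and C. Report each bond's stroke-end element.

#0 stroke at Sf1
#1 stroke at J1
#2 stroke at Sf2
#3 stroke at I1

β0 |Sf1  (Sf1 fixes flow; stroke at Sf1)
β2 |Sf2  (Sf2 fixes flow; stroke at Sf2)
β1 |J1  (C1 integral (e out))
β3 |I1  (J1: bond 1 brought effort, rest push out)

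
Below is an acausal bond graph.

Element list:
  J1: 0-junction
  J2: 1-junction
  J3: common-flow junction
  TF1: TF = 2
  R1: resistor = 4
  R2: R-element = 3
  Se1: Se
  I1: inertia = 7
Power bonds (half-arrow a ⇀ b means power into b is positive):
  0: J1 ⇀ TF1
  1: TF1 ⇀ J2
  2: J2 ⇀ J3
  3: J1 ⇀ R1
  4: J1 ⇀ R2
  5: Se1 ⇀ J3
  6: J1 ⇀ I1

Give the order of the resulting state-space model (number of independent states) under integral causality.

#5 →J3  (Se1 (Se) sets effort on bond)
#2 →J2  (J3 needs exactly one f-in)
#1 →TF1  (only one flow-in slot at J2)
#0 →J1  (TF TF1: opposite of bond 1)
#3 →R1  (J1 effort already set via bond 0)
#4 →R2  (common-e at J1 fixed by 0)
#6 →I1  (J1 effort already set via bond 0)

1  (I1 all integral)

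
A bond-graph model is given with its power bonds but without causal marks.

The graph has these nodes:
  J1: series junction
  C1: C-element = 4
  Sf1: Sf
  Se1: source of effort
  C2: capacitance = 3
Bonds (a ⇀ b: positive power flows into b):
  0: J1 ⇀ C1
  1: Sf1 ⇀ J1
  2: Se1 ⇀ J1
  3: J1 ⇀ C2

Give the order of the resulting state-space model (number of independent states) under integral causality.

2  (C1, C2 all integral)

b1 stroke→Sf1  (Sf1 fixes flow; stroke at Sf1)
b2 stroke→J1  (source Se1 imposes e)
b0 stroke→J1  (common-f at J1 fixed by 1)
b3 stroke→J1  (common-f at J1 fixed by 1)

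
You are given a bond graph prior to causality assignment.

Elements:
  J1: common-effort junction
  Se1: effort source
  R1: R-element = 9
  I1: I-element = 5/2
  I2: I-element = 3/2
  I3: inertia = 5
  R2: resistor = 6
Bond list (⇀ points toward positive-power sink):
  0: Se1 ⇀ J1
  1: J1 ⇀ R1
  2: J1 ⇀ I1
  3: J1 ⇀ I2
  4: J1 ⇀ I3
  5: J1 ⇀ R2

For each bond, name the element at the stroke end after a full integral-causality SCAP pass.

b0 |J1  (Se1: effort source, stroke at far end)
b1 |R1  (0-jn J1 has e-setter on 0)
b2 |I1  (0-jn J1 has e-setter on 0)
b3 |I2  (J1 effort already set via bond 0)
b4 |I3  (common-e at J1 fixed by 0)
b5 |R2  (J1 effort already set via bond 0)

bond 0 |J1
bond 1 |R1
bond 2 |I1
bond 3 |I2
bond 4 |I3
bond 5 |R2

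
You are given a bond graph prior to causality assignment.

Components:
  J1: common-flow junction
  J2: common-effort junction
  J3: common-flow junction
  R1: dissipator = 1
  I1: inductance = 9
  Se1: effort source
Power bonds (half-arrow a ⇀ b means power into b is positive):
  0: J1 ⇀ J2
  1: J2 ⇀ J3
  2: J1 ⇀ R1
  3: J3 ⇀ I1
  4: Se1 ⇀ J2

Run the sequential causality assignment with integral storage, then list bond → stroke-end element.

bond 4 stroke at J2  (Se1 fixes effort; stroke away)
bond 0 stroke at J1  (0-jn J2 has e-setter on 4)
bond 1 stroke at J3  (0-jn J2 has e-setter on 4)
bond 3 stroke at I1  (closing 1-jn rule on J3)
bond 2 stroke at R1  (J1 needs exactly one f-in)

b0 stroke→J1
b1 stroke→J3
b2 stroke→R1
b3 stroke→I1
b4 stroke→J2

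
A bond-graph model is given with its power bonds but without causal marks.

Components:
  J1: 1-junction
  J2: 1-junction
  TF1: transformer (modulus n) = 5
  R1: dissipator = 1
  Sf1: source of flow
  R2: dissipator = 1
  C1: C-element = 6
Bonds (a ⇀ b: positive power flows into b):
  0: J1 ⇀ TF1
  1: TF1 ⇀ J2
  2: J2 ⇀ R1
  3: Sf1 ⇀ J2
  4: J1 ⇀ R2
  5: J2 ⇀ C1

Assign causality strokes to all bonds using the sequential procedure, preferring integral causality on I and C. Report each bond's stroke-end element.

#3 →Sf1  (source Sf1 imposes f)
#1 →J2  (J2 flow already set via bond 3)
#2 →J2  (J2: bond 3 brought flow, rest push out)
#5 →J2  (J2 flow already set via bond 3)
#0 →TF1  (TF1 one-in-one-out from 1)
#4 →J1  (common-f at J1 fixed by 0)

b0 →TF1
b1 →J2
b2 →J2
b3 →Sf1
b4 →J1
b5 →J2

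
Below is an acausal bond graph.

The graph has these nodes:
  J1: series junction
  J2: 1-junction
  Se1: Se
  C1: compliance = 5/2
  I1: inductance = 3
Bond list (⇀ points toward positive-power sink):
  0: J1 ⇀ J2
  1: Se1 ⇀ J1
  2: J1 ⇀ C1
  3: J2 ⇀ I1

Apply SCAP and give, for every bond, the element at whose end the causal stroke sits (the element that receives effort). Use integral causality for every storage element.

#1 →J1  (Se1 fixes effort; stroke away)
#2 →J1  (prefer integral on C1)
#0 →J2  (closing 1-jn rule on J1)
#3 →I1  (closing 1-jn rule on J2)

bond 0 stroke at J2
bond 1 stroke at J1
bond 2 stroke at J1
bond 3 stroke at I1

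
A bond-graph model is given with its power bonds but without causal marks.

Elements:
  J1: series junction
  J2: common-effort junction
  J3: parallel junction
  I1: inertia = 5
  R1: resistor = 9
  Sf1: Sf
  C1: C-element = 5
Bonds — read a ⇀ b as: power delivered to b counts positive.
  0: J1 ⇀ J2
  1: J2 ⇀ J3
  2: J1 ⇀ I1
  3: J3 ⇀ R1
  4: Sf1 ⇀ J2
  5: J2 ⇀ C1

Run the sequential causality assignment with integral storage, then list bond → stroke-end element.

b4 stroke→Sf1  (Sf1 fixes flow; stroke at Sf1)
b2 stroke→I1  (I1 outputs flow p/I1)
b0 stroke→J1  (1-jn J1 has f-setter on 2)
b5 stroke→J2  (C1: C, integral causality)
b1 stroke→J3  (common-e at J2 fixed by 5)
b3 stroke→R1  (J3 effort already set via bond 1)

#0 stroke→J1
#1 stroke→J3
#2 stroke→I1
#3 stroke→R1
#4 stroke→Sf1
#5 stroke→J2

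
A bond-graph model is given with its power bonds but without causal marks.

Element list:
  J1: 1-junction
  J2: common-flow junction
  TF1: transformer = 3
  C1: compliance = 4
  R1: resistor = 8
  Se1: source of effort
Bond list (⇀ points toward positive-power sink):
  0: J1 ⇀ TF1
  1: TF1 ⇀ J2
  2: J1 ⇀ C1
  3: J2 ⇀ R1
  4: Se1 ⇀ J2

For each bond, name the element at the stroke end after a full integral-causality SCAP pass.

b0 stroke at TF1
b1 stroke at J2
b2 stroke at J1
b3 stroke at R1
b4 stroke at J2

β4 →J2  (Se1 (Se) sets effort on bond)
β2 →J1  (C1: C, integral causality)
β0 →TF1  (J1: last free bond brings flow in)
β1 →J2  (through TF1, causality passes straight; one stroke at TF1)
β3 →R1  (closing 1-jn rule on J2)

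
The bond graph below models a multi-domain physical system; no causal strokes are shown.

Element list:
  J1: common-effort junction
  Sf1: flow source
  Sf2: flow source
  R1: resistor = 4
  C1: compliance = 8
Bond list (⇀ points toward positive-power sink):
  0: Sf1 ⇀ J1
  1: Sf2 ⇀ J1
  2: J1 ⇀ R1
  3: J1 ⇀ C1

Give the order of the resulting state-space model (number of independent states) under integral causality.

1  (C1 all integral)

β0 stroke→Sf1  (Sf1 fixes flow; stroke at Sf1)
β1 stroke→Sf2  (Sf2 fixes flow; stroke at Sf2)
β3 stroke→J1  (C1 outputs effort q/C1)
β2 stroke→R1  (J1 effort already set via bond 3)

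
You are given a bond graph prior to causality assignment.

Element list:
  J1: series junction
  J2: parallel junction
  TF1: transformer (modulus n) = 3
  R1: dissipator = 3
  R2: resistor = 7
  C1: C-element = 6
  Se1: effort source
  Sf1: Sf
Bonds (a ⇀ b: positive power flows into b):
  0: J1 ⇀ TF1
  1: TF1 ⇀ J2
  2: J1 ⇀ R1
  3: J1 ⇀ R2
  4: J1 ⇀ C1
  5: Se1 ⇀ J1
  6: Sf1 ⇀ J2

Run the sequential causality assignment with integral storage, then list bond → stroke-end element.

bond 0 →TF1
bond 1 →J2
bond 2 →J1
bond 3 →J1
bond 4 →J1
bond 5 →J1
bond 6 →Sf1

bond 5 |J1  (Se1 fixes effort; stroke away)
bond 6 |Sf1  (Sf1 fixes flow; stroke at Sf1)
bond 1 |J2  (only one effort-in slot at J2)
bond 0 |TF1  (through TF1, causality passes straight; one stroke at TF1)
bond 2 |J1  (1-jn J1 has f-setter on 0)
bond 3 |J1  (J1: bond 0 brought flow, rest push out)
bond 4 |J1  (J1 flow already set via bond 0)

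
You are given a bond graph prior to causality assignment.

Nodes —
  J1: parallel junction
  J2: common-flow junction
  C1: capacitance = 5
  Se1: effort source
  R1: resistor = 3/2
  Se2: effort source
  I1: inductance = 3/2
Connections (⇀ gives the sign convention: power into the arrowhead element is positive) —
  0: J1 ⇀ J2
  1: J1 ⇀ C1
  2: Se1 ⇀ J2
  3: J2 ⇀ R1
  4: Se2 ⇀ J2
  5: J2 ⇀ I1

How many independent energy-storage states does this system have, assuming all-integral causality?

2  (C1, I1 all integral)

β2 →J2  (Se1 fixes effort; stroke away)
β4 →J2  (Se2 (Se) sets effort on bond)
β1 →J1  (prefer integral on C1)
β0 →J2  (J1 effort already set via bond 1)
β5 →I1  (I1 integral (f out))
β3 →J2  (J2: bond 5 brought flow, rest push out)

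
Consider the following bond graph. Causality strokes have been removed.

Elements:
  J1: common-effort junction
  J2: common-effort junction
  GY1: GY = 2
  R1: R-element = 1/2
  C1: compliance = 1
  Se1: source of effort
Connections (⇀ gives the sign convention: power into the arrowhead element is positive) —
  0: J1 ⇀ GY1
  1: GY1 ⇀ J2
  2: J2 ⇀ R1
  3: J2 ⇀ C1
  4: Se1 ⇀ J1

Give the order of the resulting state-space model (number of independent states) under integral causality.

β4 stroke→J1  (Se1 (Se) sets effort on bond)
β0 stroke→GY1  (0-jn J1 has e-setter on 4)
β1 stroke→GY1  (through GY1, causality inverts; strokes same side of GY1)
β3 stroke→J2  (C1: C, integral causality)
β2 stroke→R1  (J2: bond 3 brought effort, rest push out)

1  (C1 all integral)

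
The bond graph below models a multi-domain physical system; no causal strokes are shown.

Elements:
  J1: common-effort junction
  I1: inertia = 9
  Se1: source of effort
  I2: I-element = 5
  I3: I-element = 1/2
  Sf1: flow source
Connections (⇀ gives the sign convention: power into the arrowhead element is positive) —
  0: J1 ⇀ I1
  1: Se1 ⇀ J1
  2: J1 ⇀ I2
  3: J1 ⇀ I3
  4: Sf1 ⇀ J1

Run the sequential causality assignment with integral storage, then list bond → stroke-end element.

#0 stroke→I1
#1 stroke→J1
#2 stroke→I2
#3 stroke→I3
#4 stroke→Sf1

β1 stroke at J1  (Se1 (Se) sets effort on bond)
β4 stroke at Sf1  (Sf1 (Sf) sets flow on bond)
β0 stroke at I1  (common-e at J1 fixed by 1)
β2 stroke at I2  (J1 effort already set via bond 1)
β3 stroke at I3  (J1 effort already set via bond 1)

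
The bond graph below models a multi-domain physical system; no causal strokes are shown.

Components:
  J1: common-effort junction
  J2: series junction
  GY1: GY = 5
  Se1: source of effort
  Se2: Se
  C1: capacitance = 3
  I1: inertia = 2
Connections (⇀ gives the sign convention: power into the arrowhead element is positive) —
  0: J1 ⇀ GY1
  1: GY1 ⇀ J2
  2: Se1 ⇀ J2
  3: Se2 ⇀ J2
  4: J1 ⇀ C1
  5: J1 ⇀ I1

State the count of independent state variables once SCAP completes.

2  (C1, I1 all integral)

b2 stroke at J2  (Se1 (Se) sets effort on bond)
b3 stroke at J2  (Se2: effort source, stroke at far end)
b1 stroke at GY1  (J2: last free bond brings flow in)
b0 stroke at GY1  (through GY1, causality inverts; strokes same side of GY1)
b4 stroke at J1  (C1 integral (e out))
b5 stroke at I1  (J1: bond 4 brought effort, rest push out)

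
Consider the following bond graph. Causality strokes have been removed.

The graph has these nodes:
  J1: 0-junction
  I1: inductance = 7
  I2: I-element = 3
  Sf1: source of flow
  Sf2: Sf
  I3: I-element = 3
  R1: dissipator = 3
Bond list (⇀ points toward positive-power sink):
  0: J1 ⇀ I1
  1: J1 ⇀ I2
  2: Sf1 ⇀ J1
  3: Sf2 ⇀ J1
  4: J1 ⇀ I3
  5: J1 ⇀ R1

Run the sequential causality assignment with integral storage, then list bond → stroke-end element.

#2 stroke at Sf1  (Sf1: flow source, stroke at near end)
#3 stroke at Sf2  (Sf2: flow source, stroke at near end)
#0 stroke at I1  (I1: I, integral causality)
#1 stroke at I2  (I2 integral (f out))
#4 stroke at I3  (I3 outputs flow p/I3)
#5 stroke at J1  (J1 needs exactly one e-in)

β0 stroke at I1
β1 stroke at I2
β2 stroke at Sf1
β3 stroke at Sf2
β4 stroke at I3
β5 stroke at J1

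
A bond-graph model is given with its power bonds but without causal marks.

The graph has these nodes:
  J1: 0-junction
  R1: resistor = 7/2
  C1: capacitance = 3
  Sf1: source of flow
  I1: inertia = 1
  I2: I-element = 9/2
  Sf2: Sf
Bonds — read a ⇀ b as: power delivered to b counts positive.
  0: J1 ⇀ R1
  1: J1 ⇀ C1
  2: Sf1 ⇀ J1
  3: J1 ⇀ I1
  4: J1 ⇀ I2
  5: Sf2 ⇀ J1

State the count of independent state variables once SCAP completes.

bond 2 →Sf1  (source Sf1 imposes f)
bond 5 →Sf2  (Sf2 (Sf) sets flow on bond)
bond 1 →J1  (C1 integral (e out))
bond 0 →R1  (J1: bond 1 brought effort, rest push out)
bond 3 →I1  (J1: bond 1 brought effort, rest push out)
bond 4 →I2  (J1: bond 1 brought effort, rest push out)

3  (C1, I1, I2 all integral)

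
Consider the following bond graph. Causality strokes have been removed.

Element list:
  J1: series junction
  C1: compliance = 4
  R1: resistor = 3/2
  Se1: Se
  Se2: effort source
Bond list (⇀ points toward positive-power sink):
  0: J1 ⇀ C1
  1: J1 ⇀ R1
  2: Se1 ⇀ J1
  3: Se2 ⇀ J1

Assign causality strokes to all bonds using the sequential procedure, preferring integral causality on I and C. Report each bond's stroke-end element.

#2 stroke→J1  (Se1: effort source, stroke at far end)
#3 stroke→J1  (Se2 fixes effort; stroke away)
#0 stroke→J1  (C1 outputs effort q/C1)
#1 stroke→R1  (J1 needs exactly one f-in)

b0 stroke→J1
b1 stroke→R1
b2 stroke→J1
b3 stroke→J1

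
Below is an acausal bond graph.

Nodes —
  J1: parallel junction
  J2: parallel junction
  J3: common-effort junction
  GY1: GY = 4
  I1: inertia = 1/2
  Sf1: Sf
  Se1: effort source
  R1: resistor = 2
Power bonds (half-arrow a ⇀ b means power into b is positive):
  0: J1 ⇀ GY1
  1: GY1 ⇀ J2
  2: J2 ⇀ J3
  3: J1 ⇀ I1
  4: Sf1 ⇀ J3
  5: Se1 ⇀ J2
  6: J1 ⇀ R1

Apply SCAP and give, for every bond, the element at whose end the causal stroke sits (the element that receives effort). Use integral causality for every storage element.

#4 stroke→Sf1  (source Sf1 imposes f)
#5 stroke→J2  (Se1: effort source, stroke at far end)
#1 stroke→GY1  (0-jn J2 has e-setter on 5)
#2 stroke→J3  (J2: bond 5 brought effort, rest push out)
#0 stroke→GY1  (GY1 both-in/both-out from 1)
#3 stroke→I1  (I1 outputs flow p/I1)
#6 stroke→J1  (J1 needs exactly one e-in)

b0 →GY1
b1 →GY1
b2 →J3
b3 →I1
b4 →Sf1
b5 →J2
b6 →J1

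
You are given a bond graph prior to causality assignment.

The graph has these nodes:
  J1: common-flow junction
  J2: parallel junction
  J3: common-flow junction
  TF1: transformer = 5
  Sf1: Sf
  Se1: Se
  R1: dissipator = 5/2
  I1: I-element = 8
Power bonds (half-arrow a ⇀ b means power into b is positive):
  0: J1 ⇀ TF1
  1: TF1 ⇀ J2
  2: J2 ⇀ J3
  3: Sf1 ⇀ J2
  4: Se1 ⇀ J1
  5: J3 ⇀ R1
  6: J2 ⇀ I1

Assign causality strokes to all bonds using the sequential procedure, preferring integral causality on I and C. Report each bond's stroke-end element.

β3 |Sf1  (source Sf1 imposes f)
β4 |J1  (Se1 (Se) sets effort on bond)
β0 |TF1  (J1: last free bond brings flow in)
β1 |J2  (TF1: transformer flips bond 0)
β2 |J3  (0-jn J2 has e-setter on 1)
β6 |I1  (0-jn J2 has e-setter on 1)
β5 |R1  (only one flow-in slot at J3)

#0 →TF1
#1 →J2
#2 →J3
#3 →Sf1
#4 →J1
#5 →R1
#6 →I1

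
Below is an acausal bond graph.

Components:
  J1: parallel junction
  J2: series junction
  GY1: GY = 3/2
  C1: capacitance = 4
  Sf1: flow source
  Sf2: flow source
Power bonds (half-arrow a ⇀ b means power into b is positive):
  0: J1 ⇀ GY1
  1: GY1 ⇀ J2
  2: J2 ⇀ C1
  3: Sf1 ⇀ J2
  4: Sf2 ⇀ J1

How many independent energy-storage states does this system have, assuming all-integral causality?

1  (C1 all integral)

b3 stroke at Sf1  (source Sf1 imposes f)
b4 stroke at Sf2  (Sf2 fixes flow; stroke at Sf2)
b0 stroke at J1  (only one effort-in slot at J1)
b1 stroke at J2  (J2 flow already set via bond 3)
b2 stroke at J2  (1-jn J2 has f-setter on 3)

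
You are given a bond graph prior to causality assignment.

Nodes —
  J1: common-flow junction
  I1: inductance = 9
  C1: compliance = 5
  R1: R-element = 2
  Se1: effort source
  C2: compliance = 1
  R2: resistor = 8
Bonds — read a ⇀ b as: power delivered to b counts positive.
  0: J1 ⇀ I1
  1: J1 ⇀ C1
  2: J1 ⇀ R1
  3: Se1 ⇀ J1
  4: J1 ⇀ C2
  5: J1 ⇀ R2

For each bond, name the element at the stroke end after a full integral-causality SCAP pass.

#0 →I1
#1 →J1
#2 →J1
#3 →J1
#4 →J1
#5 →J1

bond 3 stroke at J1  (source Se1 imposes e)
bond 0 stroke at I1  (I1 outputs flow p/I1)
bond 1 stroke at J1  (J1: bond 0 brought flow, rest push out)
bond 2 stroke at J1  (J1 flow already set via bond 0)
bond 4 stroke at J1  (common-f at J1 fixed by 0)
bond 5 stroke at J1  (J1 flow already set via bond 0)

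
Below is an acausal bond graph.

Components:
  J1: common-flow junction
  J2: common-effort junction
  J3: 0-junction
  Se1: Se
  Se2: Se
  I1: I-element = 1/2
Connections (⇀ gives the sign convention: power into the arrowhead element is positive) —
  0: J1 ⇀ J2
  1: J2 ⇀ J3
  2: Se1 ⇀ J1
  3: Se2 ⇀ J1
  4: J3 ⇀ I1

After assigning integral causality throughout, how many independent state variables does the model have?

1  (I1 all integral)

bond 2 |J1  (Se1: effort source, stroke at far end)
bond 3 |J1  (source Se2 imposes e)
bond 0 |J2  (J1: last free bond brings flow in)
bond 1 |J3  (J2 effort already set via bond 0)
bond 4 |I1  (J3: bond 1 brought effort, rest push out)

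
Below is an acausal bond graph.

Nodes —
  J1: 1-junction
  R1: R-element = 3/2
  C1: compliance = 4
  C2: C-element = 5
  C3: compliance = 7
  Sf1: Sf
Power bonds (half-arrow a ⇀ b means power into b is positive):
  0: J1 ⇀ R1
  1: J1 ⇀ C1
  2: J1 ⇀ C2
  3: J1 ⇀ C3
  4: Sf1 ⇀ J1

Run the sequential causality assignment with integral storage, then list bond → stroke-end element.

bond 0 stroke→J1
bond 1 stroke→J1
bond 2 stroke→J1
bond 3 stroke→J1
bond 4 stroke→Sf1

bond 4 stroke at Sf1  (Sf1 (Sf) sets flow on bond)
bond 0 stroke at J1  (common-f at J1 fixed by 4)
bond 1 stroke at J1  (1-jn J1 has f-setter on 4)
bond 2 stroke at J1  (1-jn J1 has f-setter on 4)
bond 3 stroke at J1  (common-f at J1 fixed by 4)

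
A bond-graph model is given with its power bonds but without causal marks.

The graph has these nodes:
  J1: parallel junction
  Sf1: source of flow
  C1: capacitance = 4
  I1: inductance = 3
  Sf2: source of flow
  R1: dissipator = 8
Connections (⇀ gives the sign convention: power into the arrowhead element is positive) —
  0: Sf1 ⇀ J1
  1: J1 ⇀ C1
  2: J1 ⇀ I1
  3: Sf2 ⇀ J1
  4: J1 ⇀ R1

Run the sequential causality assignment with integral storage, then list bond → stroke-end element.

b0 →Sf1  (source Sf1 imposes f)
b3 →Sf2  (Sf2: flow source, stroke at near end)
b1 →J1  (C1: C, integral causality)
b2 →I1  (J1 effort already set via bond 1)
b4 →R1  (J1 effort already set via bond 1)

bond 0 stroke at Sf1
bond 1 stroke at J1
bond 2 stroke at I1
bond 3 stroke at Sf2
bond 4 stroke at R1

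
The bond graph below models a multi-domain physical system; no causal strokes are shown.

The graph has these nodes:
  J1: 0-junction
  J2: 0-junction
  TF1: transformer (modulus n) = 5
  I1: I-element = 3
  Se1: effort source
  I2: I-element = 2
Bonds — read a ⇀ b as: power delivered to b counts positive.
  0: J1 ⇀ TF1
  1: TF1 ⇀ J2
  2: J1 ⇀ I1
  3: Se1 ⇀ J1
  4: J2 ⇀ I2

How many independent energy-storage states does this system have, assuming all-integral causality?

b3 stroke→J1  (Se1 fixes effort; stroke away)
b0 stroke→TF1  (J1 effort already set via bond 3)
b2 stroke→I1  (J1: bond 3 brought effort, rest push out)
b1 stroke→J2  (TF1 one-in-one-out from 0)
b4 stroke→I2  (0-jn J2 has e-setter on 1)

2  (I1, I2 all integral)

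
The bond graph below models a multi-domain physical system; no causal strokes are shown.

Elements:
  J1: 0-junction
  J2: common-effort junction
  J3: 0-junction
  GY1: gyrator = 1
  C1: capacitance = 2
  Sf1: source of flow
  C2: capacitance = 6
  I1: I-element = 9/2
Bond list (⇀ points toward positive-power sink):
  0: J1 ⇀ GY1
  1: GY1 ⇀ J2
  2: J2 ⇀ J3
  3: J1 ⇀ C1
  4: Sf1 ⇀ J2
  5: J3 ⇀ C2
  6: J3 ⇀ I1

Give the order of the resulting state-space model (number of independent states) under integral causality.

3  (C1, C2, I1 all integral)

#4 →Sf1  (source Sf1 imposes f)
#3 →J1  (C1 integral (e out))
#0 →GY1  (J1 effort already set via bond 3)
#1 →GY1  (through GY1, causality inverts; strokes same side of GY1)
#2 →J2  (closing 0-jn rule on J2)
#5 →J3  (C2 outputs effort q/C2)
#6 →I1  (J3 effort already set via bond 5)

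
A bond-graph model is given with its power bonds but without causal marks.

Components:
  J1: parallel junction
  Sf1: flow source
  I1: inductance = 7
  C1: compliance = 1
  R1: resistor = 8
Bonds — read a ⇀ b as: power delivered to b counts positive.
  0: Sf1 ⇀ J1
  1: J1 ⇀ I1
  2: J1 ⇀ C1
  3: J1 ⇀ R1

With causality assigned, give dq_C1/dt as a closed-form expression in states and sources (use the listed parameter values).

dq_C1/dt = F_Sf1 - p_I1/7 - q_C1/8

b0 →Sf1  (source Sf1 imposes f)
b1 →I1  (prefer integral on I1)
b2 →J1  (C1 outputs effort q/C1)
b3 →R1  (J1 effort already set via bond 2)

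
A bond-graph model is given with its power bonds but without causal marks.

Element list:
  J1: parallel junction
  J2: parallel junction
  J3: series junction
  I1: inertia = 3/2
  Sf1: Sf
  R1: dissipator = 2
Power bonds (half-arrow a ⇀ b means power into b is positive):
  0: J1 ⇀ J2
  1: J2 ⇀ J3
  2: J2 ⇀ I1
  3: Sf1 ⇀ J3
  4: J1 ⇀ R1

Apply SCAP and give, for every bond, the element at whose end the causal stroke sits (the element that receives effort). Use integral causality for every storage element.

#3 →Sf1  (Sf1 fixes flow; stroke at Sf1)
#1 →J3  (common-f at J3 fixed by 3)
#2 →I1  (I1 integral (f out))
#0 →J2  (closing 0-jn rule on J2)
#4 →J1  (J1: last free bond brings effort in)

#0 →J2
#1 →J3
#2 →I1
#3 →Sf1
#4 →J1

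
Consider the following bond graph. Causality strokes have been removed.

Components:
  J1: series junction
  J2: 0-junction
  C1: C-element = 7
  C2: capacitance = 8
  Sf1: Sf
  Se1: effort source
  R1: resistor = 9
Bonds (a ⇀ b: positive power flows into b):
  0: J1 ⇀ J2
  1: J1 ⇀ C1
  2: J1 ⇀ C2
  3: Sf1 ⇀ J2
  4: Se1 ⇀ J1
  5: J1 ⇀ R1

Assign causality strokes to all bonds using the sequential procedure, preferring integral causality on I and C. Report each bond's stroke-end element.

b0 stroke→J2
b1 stroke→J1
b2 stroke→J1
b3 stroke→Sf1
b4 stroke→J1
b5 stroke→J1

bond 3 →Sf1  (source Sf1 imposes f)
bond 4 →J1  (Se1 fixes effort; stroke away)
bond 0 →J2  (J2 needs exactly one e-in)
bond 1 →J1  (common-f at J1 fixed by 0)
bond 2 →J1  (J1: bond 0 brought flow, rest push out)
bond 5 →J1  (common-f at J1 fixed by 0)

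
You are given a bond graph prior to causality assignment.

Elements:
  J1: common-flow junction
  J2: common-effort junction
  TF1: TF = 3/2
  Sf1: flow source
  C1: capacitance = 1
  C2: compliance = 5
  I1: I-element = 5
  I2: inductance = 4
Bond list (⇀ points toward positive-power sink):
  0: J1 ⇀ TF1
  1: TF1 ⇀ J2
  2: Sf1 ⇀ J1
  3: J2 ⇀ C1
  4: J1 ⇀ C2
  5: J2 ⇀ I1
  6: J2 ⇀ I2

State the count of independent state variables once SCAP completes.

4  (C1, C2, I1, I2 all integral)

b2 |Sf1  (Sf1: flow source, stroke at near end)
b0 |J1  (1-jn J1 has f-setter on 2)
b4 |J1  (J1 flow already set via bond 2)
b1 |TF1  (TF1 one-in-one-out from 0)
b3 |J2  (C1: C, integral causality)
b5 |I1  (0-jn J2 has e-setter on 3)
b6 |I2  (common-e at J2 fixed by 3)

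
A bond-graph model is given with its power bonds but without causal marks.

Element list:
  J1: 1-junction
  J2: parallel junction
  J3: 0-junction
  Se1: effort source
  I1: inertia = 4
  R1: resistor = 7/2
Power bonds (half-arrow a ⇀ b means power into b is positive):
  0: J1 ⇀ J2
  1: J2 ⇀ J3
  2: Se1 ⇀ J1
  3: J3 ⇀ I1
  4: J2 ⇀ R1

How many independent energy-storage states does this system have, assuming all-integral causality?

β2 |J1  (source Se1 imposes e)
β0 |J2  (J1: last free bond brings flow in)
β1 |J3  (J2: bond 0 brought effort, rest push out)
β4 |R1  (J2 effort already set via bond 0)
β3 |I1  (0-jn J3 has e-setter on 1)

1  (I1 all integral)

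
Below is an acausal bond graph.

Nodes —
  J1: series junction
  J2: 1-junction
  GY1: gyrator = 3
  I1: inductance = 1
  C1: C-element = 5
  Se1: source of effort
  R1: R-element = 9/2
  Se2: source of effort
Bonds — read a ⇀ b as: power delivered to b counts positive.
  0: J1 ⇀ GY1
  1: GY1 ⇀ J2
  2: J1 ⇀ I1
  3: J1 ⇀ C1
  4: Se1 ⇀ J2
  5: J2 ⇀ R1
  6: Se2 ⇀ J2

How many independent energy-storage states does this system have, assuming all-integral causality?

#4 |J2  (Se1 (Se) sets effort on bond)
#6 |J2  (Se2: effort source, stroke at far end)
#2 |I1  (I1 outputs flow p/I1)
#0 |J1  (common-f at J1 fixed by 2)
#3 |J1  (J1: bond 2 brought flow, rest push out)
#1 |J2  (GY1: gyrator matches bond 0)
#5 |R1  (only one flow-in slot at J2)

2  (C1, I1 all integral)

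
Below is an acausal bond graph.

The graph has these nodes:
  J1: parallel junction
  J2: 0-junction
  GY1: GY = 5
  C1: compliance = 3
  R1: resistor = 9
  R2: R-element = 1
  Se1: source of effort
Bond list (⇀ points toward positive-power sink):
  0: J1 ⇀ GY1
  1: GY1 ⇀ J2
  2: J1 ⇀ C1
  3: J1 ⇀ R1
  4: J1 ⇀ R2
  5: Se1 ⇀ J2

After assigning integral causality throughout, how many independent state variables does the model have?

1  (C1 all integral)

β5 stroke→J2  (Se1 (Se) sets effort on bond)
β1 stroke→GY1  (0-jn J2 has e-setter on 5)
β0 stroke→GY1  (GY GY1: same side as bond 1)
β2 stroke→J1  (C1: C, integral causality)
β3 stroke→R1  (J1 effort already set via bond 2)
β4 stroke→R2  (common-e at J1 fixed by 2)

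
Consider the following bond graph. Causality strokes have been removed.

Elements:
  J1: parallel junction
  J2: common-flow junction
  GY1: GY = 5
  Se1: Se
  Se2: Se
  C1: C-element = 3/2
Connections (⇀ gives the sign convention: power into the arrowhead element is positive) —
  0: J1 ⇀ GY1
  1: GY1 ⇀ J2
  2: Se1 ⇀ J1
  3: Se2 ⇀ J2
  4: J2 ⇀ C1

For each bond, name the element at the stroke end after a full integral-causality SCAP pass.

b2 stroke→J1  (Se1 (Se) sets effort on bond)
b3 stroke→J2  (Se2 (Se) sets effort on bond)
b0 stroke→GY1  (J1: bond 2 brought effort, rest push out)
b1 stroke→GY1  (GY1 both-in/both-out from 0)
b4 stroke→J2  (1-jn J2 has f-setter on 1)

b0 →GY1
b1 →GY1
b2 →J1
b3 →J2
b4 →J2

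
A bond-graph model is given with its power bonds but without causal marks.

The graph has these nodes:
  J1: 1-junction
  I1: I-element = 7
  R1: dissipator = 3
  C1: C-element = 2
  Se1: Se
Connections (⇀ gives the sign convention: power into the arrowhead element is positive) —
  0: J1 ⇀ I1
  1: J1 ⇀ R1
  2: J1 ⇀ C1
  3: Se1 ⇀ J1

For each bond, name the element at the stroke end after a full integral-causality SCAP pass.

bond 3 →J1  (source Se1 imposes e)
bond 0 →I1  (I1 integral (f out))
bond 1 →J1  (J1: bond 0 brought flow, rest push out)
bond 2 →J1  (J1: bond 0 brought flow, rest push out)

b0 →I1
b1 →J1
b2 →J1
b3 →J1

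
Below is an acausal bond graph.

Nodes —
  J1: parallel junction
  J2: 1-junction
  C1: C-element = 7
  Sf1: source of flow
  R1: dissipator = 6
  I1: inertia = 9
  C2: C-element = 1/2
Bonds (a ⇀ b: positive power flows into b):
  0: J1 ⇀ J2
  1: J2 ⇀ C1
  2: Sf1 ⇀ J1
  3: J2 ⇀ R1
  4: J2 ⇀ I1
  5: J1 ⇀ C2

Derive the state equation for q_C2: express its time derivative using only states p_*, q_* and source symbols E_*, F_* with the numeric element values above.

dq_C2/dt = F_Sf1 - p_I1/9

bond 2 stroke at Sf1  (Sf1 (Sf) sets flow on bond)
bond 1 stroke at J2  (C1 integral (e out))
bond 4 stroke at I1  (I1 outputs flow p/I1)
bond 0 stroke at J2  (common-f at J2 fixed by 4)
bond 3 stroke at J2  (common-f at J2 fixed by 4)
bond 5 stroke at J1  (only one effort-in slot at J1)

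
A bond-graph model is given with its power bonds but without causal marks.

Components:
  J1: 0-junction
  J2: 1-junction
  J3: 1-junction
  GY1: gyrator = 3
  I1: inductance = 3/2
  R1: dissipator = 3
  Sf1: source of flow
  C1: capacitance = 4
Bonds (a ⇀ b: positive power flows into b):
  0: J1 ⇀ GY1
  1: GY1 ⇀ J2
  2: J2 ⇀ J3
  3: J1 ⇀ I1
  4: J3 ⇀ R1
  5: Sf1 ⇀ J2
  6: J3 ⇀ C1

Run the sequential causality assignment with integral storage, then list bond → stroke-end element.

b0 stroke→J1
b1 stroke→J2
b2 stroke→J2
b3 stroke→I1
b4 stroke→J3
b5 stroke→Sf1
b6 stroke→J3

β5 stroke→Sf1  (Sf1 fixes flow; stroke at Sf1)
β1 stroke→J2  (J2: bond 5 brought flow, rest push out)
β2 stroke→J2  (J2 flow already set via bond 5)
β4 stroke→J3  (1-jn J3 has f-setter on 2)
β6 stroke→J3  (1-jn J3 has f-setter on 2)
β0 stroke→J1  (GY GY1: same side as bond 1)
β3 stroke→I1  (J1: bond 0 brought effort, rest push out)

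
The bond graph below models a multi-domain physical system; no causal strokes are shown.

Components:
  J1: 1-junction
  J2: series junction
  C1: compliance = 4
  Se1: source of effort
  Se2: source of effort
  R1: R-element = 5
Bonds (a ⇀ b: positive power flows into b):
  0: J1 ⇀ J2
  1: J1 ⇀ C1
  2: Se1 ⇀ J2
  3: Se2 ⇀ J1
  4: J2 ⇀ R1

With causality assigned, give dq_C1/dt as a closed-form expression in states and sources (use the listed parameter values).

β2 stroke at J2  (Se1 (Se) sets effort on bond)
β3 stroke at J1  (Se2 fixes effort; stroke away)
β1 stroke at J1  (C1 outputs effort q/C1)
β0 stroke at J2  (J1 needs exactly one f-in)
β4 stroke at R1  (J2 needs exactly one f-in)

dq_C1/dt = E_Se1/5 + E_Se2/5 - q_C1/20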